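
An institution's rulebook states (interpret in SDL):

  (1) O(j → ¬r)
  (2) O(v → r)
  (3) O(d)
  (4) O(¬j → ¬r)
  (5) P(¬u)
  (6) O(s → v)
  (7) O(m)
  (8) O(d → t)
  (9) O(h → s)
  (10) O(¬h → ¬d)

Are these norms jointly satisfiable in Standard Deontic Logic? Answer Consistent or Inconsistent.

By case analysis on ¬j: premise 4 gives O(¬j → ¬r) and premise 1 gives O(j → ¬r), so O(¬r) either way.
The contrapositive of premise 2 (O(v → r)) is O(¬r → ¬v), and O(¬r) is already established, so O(¬v).
The contrapositive of premise 6 (O(s → v)) is O(¬v → ¬s), and O(¬v) is already established, so O(¬s).
The contrapositive of premise 9 (O(h → s)) is O(¬s → ¬h), and O(¬s) is already established, so O(¬h).
From O(¬h) and premise 10, O(¬h → ¬d), we obtain O(¬d).
However, premise 3 gives O(d).
We now have both O(¬d) and O(d) — d is simultaneously obligatory and forbidden, violating the D-axiom.

Inconsistent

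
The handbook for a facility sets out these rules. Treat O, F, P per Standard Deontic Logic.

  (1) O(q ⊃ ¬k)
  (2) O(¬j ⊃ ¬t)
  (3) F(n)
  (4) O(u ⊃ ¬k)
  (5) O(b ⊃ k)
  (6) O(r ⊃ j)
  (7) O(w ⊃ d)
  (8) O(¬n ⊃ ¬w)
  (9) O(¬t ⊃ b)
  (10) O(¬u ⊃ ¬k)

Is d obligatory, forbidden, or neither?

Premise 7 is O(w ⊃ d), but O(w) is not derivable from the premises, so it does not yield O(d).
No premise or chain of K-axiom applications forces O(d), and none forces O(¬d). So d is neither obligatory nor forbidden under these norms.

Neither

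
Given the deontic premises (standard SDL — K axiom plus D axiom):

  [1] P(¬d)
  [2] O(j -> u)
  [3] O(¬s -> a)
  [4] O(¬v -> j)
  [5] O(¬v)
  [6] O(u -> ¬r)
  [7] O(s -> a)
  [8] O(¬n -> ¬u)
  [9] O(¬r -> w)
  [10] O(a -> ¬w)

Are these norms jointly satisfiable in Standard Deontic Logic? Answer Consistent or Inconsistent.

Premises 3 and 7 are O(¬s -> a) and O(s -> a); every ideal world satisfies ¬s or s, so in either case a holds — hence O(a).
Applying K to premise 10 (O(a -> ¬w)) and O(a) yields O(¬w).
The contrapositive of premise 9 (O(¬r -> w)) is O(¬w -> r), and O(¬w) is already established, so O(r).
Premise 6, O(u -> ¬r), contraposes to O(r -> ¬u); with O(r) we get O(¬u).
Premise 2, O(j -> u), contraposes to O(¬u -> ¬j); with O(¬u) we get O(¬j).
Premise 4 is O(¬v -> j); contrapositively O(¬j -> v). Since O(¬j) holds, K gives O(v).
However, premise 5 gives O(¬v).
We now have both O(v) and O(¬v) — v is simultaneously obligatory and forbidden, violating the D-axiom.

Inconsistent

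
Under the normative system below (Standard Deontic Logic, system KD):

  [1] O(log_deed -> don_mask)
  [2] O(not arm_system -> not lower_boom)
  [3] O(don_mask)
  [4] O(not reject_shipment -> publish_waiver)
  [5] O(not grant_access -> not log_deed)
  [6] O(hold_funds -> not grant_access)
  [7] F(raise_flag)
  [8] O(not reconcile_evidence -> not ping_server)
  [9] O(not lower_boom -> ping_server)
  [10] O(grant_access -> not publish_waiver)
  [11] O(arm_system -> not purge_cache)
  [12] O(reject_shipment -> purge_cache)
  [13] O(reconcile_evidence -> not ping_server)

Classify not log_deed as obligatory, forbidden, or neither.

Obligatory

Premises 13 and 8 cover both cases: O(reconcile_evidence -> not ping_server) and O(not reconcile_evidence -> not ping_server). Since reconcile_evidence ∨ not reconcile_evidence is a tautology, O(not ping_server) follows.
The contrapositive of premise 9 (O(not lower_boom -> ping_server)) is O(not ping_server -> lower_boom), and O(not ping_server) is already established, so O(lower_boom).
Premise 2, O(not arm_system -> not lower_boom), contraposes to O(lower_boom -> arm_system); with O(lower_boom) we get O(arm_system).
With premise 11, O(arm_system -> not purge_cache), the K-axiom yields O(not purge_cache).
Premise 12, O(reject_shipment -> purge_cache), contraposes to O(not purge_cache -> not reject_shipment); with O(not purge_cache) we get O(not reject_shipment).
Premise 4 is O(not reject_shipment -> publish_waiver); since O(not reject_shipment), deontic closure gives O(publish_waiver).
The contrapositive of premise 10 (O(grant_access -> not publish_waiver)) is O(publish_waiver -> not grant_access), and O(publish_waiver) is already established, so O(not grant_access).
Premise 5 is O(not grant_access -> not log_deed); since O(not grant_access), deontic closure gives O(not log_deed).
Premises 1, 3, 6, 7 do not contribute to this derivation.
Hence not log_deed is obligatory.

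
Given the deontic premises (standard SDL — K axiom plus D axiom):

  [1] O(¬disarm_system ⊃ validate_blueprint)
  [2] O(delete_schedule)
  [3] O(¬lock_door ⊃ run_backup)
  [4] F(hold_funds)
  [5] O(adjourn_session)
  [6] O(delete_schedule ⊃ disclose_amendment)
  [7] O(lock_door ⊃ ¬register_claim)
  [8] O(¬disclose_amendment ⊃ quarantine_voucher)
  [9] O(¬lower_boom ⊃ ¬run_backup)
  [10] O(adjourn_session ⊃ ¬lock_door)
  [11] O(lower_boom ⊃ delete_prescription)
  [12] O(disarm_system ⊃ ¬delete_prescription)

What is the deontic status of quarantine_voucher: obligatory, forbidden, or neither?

Premise 8 is O(¬disclose_amendment ⊃ quarantine_voucher), but O(¬disclose_amendment) is not derivable from the premises, so it does not yield O(quarantine_voucher).
No premise or chain of K-axiom applications forces O(quarantine_voucher), and none forces O(¬quarantine_voucher). So quarantine_voucher is neither obligatory nor forbidden under these norms.

Neither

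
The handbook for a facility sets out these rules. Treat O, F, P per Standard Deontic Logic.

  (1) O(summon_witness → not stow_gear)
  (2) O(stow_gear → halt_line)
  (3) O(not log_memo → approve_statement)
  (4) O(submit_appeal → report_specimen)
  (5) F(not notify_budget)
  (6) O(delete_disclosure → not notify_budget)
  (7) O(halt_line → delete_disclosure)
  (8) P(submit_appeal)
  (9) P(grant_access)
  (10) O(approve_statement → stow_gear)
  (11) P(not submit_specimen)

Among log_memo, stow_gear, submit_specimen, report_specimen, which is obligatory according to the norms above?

Premise 5, F(not notify_budget), is equivalent to O(notify_budget).
The contrapositive of premise 6 (O(delete_disclosure → not notify_budget)) is O(notify_budget → not delete_disclosure), and O(notify_budget) is already established, so O(not delete_disclosure).
The contrapositive of premise 7 (O(halt_line → delete_disclosure)) is O(not delete_disclosure → not halt_line), and O(not delete_disclosure) is already established, so O(not halt_line).
Premise 2, O(stow_gear → halt_line), contraposes to O(not halt_line → not stow_gear); with O(not halt_line) we get O(not stow_gear).
Premise 10, O(approve_statement → stow_gear), contraposes to O(not stow_gear → not approve_statement); with O(not stow_gear) we get O(not approve_statement).
The contrapositive of premise 3 (O(not log_memo → approve_statement)) is O(not approve_statement → log_memo), and O(not approve_statement) is already established, so O(log_memo).
So O(log_memo) holds — log_memo is obligatory. None of the other listed options is made obligatory by any chain of premises.

log_memo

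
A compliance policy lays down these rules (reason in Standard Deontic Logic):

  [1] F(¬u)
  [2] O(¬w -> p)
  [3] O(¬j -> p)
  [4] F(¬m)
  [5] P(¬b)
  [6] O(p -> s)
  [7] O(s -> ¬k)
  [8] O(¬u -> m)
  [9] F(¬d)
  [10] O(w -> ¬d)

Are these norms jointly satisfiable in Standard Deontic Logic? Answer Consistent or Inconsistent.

Consistent

Premise 8 is O(¬u -> m); even if O(m) held, inferring O(¬u) would be affirming the consequent — invalid.
So O(¬u) is not derivable, and the apparent clash with O(u) does not arise.
A world satisfying every obligation exists (e.g. b=false, d=true, j=false, k=false, m=true, p=true, s=true, u=true, w=false); no atom is both obligatory and forbidden, so the set is consistent.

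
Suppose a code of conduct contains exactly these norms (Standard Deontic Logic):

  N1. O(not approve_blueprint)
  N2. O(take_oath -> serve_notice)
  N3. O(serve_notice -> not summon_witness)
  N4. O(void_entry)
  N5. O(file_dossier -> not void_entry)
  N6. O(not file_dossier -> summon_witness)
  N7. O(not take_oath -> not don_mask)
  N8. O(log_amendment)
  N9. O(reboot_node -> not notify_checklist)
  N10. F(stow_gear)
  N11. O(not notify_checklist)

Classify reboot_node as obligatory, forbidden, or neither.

Premise 9 is O(reboot_node -> not notify_checklist); even if O(not notify_checklist) held, inferring O(reboot_node) would be affirming the consequent — invalid.
No premise or chain of K-axiom applications forces O(reboot_node), and none forces O(not reboot_node). So reboot_node is neither obligatory nor forbidden under these norms.

Neither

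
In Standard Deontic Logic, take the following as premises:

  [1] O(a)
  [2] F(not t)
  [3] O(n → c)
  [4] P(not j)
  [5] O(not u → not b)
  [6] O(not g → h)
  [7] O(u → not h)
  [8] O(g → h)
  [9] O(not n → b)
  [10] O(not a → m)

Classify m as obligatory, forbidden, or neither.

Neither

Premise 10 is O(not a → m), but O(not a) is not derivable from the premises, so it does not yield O(m).
No premise or chain of K-axiom applications forces O(m), and none forces O(not m). So m is neither obligatory nor forbidden under these norms.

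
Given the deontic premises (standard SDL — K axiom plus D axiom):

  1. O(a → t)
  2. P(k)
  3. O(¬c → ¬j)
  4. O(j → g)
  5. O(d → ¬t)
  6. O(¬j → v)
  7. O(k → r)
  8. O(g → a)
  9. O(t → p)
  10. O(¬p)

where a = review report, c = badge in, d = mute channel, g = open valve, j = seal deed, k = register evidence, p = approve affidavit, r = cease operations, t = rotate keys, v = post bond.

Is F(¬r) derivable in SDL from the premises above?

No

Premise 7 is O(k → r), but O(k) is not derivable from the premises (the permission P(k) asserts only ¬O(¬k), not O(k)), so it does not yield O(r).
No other premise forces O(r). An ideal world satisfying every premise can still have ¬r true, so F(¬r) is not derivable.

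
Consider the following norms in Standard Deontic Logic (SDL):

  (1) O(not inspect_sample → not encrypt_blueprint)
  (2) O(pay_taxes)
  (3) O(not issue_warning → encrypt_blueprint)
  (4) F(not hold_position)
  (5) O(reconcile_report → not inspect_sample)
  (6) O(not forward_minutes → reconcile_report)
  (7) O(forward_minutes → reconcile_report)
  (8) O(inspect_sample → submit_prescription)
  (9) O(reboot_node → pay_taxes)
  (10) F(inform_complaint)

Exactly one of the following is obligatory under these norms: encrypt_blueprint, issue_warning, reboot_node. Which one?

issue_warning

Premises 7 and 6 are O(forward_minutes → reconcile_report) and O(not forward_minutes → reconcile_report); every ideal world satisfies forward_minutes or not forward_minutes, so in either case reconcile_report holds — hence O(reconcile_report).
Premise 5 is O(reconcile_report → not inspect_sample); since O(reconcile_report), deontic closure gives O(not inspect_sample).
Premise 1 is O(not inspect_sample → not encrypt_blueprint); since O(not inspect_sample), deontic closure gives O(not encrypt_blueprint).
Premise 3, O(not issue_warning → encrypt_blueprint), contraposes to O(not encrypt_blueprint → issue_warning); with O(not encrypt_blueprint) we get O(issue_warning).
So O(issue_warning) holds — issue_warning is obligatory. None of the other listed options is made obligatory by any chain of premises.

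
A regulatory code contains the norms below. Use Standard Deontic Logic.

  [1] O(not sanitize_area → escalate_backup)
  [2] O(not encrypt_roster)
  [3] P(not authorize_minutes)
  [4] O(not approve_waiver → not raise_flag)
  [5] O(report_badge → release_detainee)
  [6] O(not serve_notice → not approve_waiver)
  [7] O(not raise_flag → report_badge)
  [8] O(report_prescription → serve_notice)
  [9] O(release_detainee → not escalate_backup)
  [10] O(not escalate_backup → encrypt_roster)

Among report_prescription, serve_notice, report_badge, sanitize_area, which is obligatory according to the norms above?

Premise 2 states O(not encrypt_roster) outright.
Premise 10, O(not escalate_backup → encrypt_roster), contraposes to O(not encrypt_roster → escalate_backup); with O(not encrypt_roster) we get O(escalate_backup).
Premise 9, O(release_detainee → not escalate_backup), contraposes to O(escalate_backup → not release_detainee); with O(escalate_backup) we get O(not release_detainee).
Premise 5, O(report_badge → release_detainee), contraposes to O(not release_detainee → not report_badge); with O(not release_detainee) we get O(not report_badge).
Premise 7, O(not raise_flag → report_badge), contraposes to O(not report_badge → raise_flag); with O(not report_badge) we get O(raise_flag).
The contrapositive of premise 4 (O(not approve_waiver → not raise_flag)) is O(raise_flag → approve_waiver), and O(raise_flag) is already established, so O(approve_waiver).
Premise 6 is O(not serve_notice → not approve_waiver); contrapositively O(approve_waiver → serve_notice). Since O(approve_waiver) holds, K gives O(serve_notice).
So O(serve_notice) holds — serve_notice is obligatory. None of the other listed options is made obligatory by any chain of premises.

serve_notice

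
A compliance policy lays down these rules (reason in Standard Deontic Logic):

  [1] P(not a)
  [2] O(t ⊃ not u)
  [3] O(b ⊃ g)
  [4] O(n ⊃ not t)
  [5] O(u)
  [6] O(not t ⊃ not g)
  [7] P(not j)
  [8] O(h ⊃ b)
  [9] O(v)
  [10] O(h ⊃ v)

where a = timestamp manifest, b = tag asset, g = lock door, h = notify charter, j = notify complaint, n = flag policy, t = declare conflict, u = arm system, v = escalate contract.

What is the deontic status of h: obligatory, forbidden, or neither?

From premise 5 we have O(u).
Premise 2 is O(t ⊃ not u); contrapositively O(u ⊃ not t). Since O(u) holds, K gives O(not t).
With premise 6, O(not t ⊃ not g), the K-axiom yields O(not g).
Premise 3, O(b ⊃ g), contraposes to O(not g ⊃ not b); with O(not g) we get O(not b).
The contrapositive of premise 8 (O(h ⊃ b)) is O(not b ⊃ not h), and O(not b) is already established, so O(not h).
Premises 1, 4, 7, 9, 10 do not contribute to this derivation.
Thus O(not h), which is F(h): h is forbidden.

Forbidden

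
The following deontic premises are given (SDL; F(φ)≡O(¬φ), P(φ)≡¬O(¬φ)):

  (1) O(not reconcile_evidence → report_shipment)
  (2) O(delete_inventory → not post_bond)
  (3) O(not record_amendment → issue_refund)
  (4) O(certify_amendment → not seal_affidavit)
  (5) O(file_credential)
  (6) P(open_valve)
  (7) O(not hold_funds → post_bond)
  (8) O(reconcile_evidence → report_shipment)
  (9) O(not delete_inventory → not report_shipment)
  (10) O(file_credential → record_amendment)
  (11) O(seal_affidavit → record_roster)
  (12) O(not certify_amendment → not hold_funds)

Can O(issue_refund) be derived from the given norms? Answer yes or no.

No

Premise 3 is O(not record_amendment → issue_refund), but O(not record_amendment) is not derivable from the premises, so it does not yield O(issue_refund).
No other premise forces O(issue_refund). An ideal world satisfying every premise can still have issue_refund false, so O(issue_refund) is not derivable.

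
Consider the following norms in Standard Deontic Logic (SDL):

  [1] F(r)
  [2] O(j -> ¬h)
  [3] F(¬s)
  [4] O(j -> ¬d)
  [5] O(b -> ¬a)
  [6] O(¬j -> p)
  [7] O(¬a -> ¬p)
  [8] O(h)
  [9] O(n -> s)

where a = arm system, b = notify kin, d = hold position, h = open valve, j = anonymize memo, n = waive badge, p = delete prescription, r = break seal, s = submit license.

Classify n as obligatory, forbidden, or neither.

Premise 9 is O(n -> s); even if O(s) held, inferring O(n) would be affirming the consequent — invalid.
No premise or chain of K-axiom applications forces O(n), and none forces O(¬n). So n is neither obligatory nor forbidden under these norms.

Neither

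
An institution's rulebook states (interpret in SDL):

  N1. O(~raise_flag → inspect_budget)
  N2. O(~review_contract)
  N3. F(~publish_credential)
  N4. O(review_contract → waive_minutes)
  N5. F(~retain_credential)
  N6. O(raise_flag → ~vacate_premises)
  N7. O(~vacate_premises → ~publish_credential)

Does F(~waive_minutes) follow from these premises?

Premise 4 is O(review_contract → waive_minutes), but O(review_contract) is not derivable from the premises, so it does not yield O(waive_minutes).
No other premise forces O(waive_minutes). An ideal world satisfying every premise can still have ~waive_minutes true, so F(~waive_minutes) is not derivable.

No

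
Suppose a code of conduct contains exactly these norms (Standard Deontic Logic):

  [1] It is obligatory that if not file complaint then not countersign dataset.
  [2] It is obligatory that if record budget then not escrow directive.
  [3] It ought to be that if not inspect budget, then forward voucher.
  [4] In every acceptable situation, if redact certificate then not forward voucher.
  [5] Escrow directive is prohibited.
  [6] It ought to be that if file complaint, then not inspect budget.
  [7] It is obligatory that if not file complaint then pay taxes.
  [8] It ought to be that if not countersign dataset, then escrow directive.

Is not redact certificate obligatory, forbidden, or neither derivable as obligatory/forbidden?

Obligatory

Premise 5 is F(escrow_directive), i.e. O(¬escrow_directive).
Premise 8 is O(¬countersign_dataset → escrow_directive); contrapositively O(¬escrow_directive → countersign_dataset). Since O(¬escrow_directive) holds, K gives O(countersign_dataset).
Premise 1, O(¬file_complaint → ¬countersign_dataset), contraposes to O(countersign_dataset → file_complaint); with O(countersign_dataset) we get O(file_complaint).
Applying K to premise 6 (O(file_complaint → ¬inspect_budget)) and O(file_complaint) yields O(¬inspect_budget).
From O(¬inspect_budget) and premise 3, O(¬inspect_budget → forward_voucher), we obtain O(forward_voucher).
Premise 4, O(redact_certificate → ¬forward_voucher), contraposes to O(forward_voucher → ¬redact_certificate); with O(forward_voucher) we get O(¬redact_certificate).
Premises 2, 7 do not contribute to this derivation.
Hence ¬redact_certificate is obligatory.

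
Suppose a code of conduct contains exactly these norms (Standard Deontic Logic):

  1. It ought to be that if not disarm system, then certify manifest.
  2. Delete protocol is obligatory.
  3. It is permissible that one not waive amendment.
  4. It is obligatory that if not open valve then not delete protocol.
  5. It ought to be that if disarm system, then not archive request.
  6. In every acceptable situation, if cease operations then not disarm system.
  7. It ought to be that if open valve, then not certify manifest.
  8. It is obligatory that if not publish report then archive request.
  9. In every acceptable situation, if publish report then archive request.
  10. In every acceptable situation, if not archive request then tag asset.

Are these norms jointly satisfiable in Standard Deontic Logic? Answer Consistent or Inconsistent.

Inconsistent

Premises 8 and 9 are O(¬publish_report → archive_request) and O(publish_report → archive_request); every ideal world satisfies ¬publish_report or publish_report, so in either case archive_request holds — hence O(archive_request).
Premise 5, O(disarm_system → ¬archive_request), contraposes to O(archive_request → ¬disarm_system); with O(archive_request) we get O(¬disarm_system).
Premise 1 is O(¬disarm_system → certify_manifest); since O(¬disarm_system), deontic closure gives O(certify_manifest).
Premise 7, O(open_valve → ¬certify_manifest), contraposes to O(certify_manifest → ¬open_valve); with O(certify_manifest) we get O(¬open_valve).
From O(¬open_valve) and premise 4, O(¬open_valve → ¬delete_protocol), we obtain O(¬delete_protocol).
However, premise 2 gives O(delete_protocol).
We now have both O(¬delete_protocol) and O(delete_protocol) — delete_protocol is simultaneously obligatory and forbidden, violating the D-axiom.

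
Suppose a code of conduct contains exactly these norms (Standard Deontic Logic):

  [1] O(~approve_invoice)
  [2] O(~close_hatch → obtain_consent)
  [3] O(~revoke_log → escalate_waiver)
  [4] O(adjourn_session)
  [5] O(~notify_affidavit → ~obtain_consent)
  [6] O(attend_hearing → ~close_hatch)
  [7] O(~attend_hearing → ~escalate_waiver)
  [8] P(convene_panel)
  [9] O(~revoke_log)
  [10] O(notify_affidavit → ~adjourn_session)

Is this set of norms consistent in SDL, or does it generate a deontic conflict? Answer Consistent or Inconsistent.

Premise 4 states O(adjourn_session) outright.
Premise 10, O(notify_affidavit → ~adjourn_session), contraposes to O(adjourn_session → ~notify_affidavit); with O(adjourn_session) we get O(~notify_affidavit).
Premise 5 is O(~notify_affidavit → ~obtain_consent); since O(~notify_affidavit), deontic closure gives O(~obtain_consent).
Premise 2, O(~close_hatch → obtain_consent), contraposes to O(~obtain_consent → close_hatch); with O(~obtain_consent) we get O(close_hatch).
The contrapositive of premise 6 (O(attend_hearing → ~close_hatch)) is O(close_hatch → ~attend_hearing), and O(close_hatch) is already established, so O(~attend_hearing).
Premise 7 is O(~attend_hearing → ~escalate_waiver); since O(~attend_hearing), deontic closure gives O(~escalate_waiver).
The contrapositive of premise 3 (O(~revoke_log → escalate_waiver)) is O(~escalate_waiver → revoke_log), and O(~escalate_waiver) is already established, so O(revoke_log).
However, premise 9 gives O(~revoke_log).
We now have both O(revoke_log) and O(~revoke_log) — revoke_log is simultaneously obligatory and forbidden, violating the D-axiom.

Inconsistent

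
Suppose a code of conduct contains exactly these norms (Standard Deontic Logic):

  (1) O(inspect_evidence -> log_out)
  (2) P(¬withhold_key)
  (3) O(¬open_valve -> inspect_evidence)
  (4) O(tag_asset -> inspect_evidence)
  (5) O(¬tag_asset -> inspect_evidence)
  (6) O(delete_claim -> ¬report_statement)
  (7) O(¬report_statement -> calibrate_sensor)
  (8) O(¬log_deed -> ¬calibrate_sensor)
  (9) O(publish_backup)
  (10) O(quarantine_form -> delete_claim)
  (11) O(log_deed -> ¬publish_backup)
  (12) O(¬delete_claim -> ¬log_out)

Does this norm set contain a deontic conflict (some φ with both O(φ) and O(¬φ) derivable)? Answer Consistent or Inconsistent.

By case analysis on tag_asset: premise 4 gives O(tag_asset -> inspect_evidence) and premise 5 gives O(¬tag_asset -> inspect_evidence), so O(inspect_evidence) either way.
With premise 1, O(inspect_evidence -> log_out), the K-axiom yields O(log_out).
Premise 12 is O(¬delete_claim -> ¬log_out); contrapositively O(log_out -> delete_claim). Since O(log_out) holds, K gives O(delete_claim).
Applying K to premise 6 (O(delete_claim -> ¬report_statement)) and O(delete_claim) yields O(¬report_statement).
Premise 7 is O(¬report_statement -> calibrate_sensor); since O(¬report_statement), deontic closure gives O(calibrate_sensor).
The contrapositive of premise 8 (O(¬log_deed -> ¬calibrate_sensor)) is O(calibrate_sensor -> log_deed), and O(calibrate_sensor) is already established, so O(log_deed).
From O(log_deed) and premise 11, O(log_deed -> ¬publish_backup), we obtain O(¬publish_backup).
However, premise 9 gives O(publish_backup).
We now have both O(¬publish_backup) and O(publish_backup) — publish_backup is simultaneously obligatory and forbidden, violating the D-axiom.

Inconsistent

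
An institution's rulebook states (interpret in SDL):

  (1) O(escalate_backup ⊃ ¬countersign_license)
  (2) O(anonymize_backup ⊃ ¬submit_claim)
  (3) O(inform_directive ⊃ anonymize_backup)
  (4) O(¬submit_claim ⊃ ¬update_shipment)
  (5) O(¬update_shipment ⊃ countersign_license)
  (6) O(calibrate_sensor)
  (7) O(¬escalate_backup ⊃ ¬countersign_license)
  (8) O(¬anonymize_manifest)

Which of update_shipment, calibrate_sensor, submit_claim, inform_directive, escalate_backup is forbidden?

Premises 1 and 7 are O(escalate_backup ⊃ ¬countersign_license) and O(¬escalate_backup ⊃ ¬countersign_license); every ideal world satisfies escalate_backup or ¬escalate_backup, so in either case ¬countersign_license holds — hence O(¬countersign_license).
Premise 5, O(¬update_shipment ⊃ countersign_license), contraposes to O(¬countersign_license ⊃ update_shipment); with O(¬countersign_license) we get O(update_shipment).
Premise 4, O(¬submit_claim ⊃ ¬update_shipment), contraposes to O(update_shipment ⊃ submit_claim); with O(update_shipment) we get O(submit_claim).
Premise 2 is O(anonymize_backup ⊃ ¬submit_claim); contrapositively O(submit_claim ⊃ ¬anonymize_backup). Since O(submit_claim) holds, K gives O(¬anonymize_backup).
Premise 3 is O(inform_directive ⊃ anonymize_backup); contrapositively O(¬anonymize_backup ⊃ ¬inform_directive). Since O(¬anonymize_backup) holds, K gives O(¬inform_directive).
So O(¬inform_directive) holds, i.e. inform_directive is forbidden. None of the other listed options is forbidden under the premises.

inform_directive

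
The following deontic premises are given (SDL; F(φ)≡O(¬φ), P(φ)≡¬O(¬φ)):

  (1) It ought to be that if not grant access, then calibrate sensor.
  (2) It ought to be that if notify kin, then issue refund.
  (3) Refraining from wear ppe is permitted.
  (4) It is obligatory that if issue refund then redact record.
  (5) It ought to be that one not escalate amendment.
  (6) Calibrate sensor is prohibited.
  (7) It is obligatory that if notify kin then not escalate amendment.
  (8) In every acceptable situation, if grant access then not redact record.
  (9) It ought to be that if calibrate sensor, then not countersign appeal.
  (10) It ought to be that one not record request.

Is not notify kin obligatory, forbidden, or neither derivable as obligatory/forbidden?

Obligatory

F(calibrate_sensor) at premise 6 means O(¬calibrate_sensor).
Premise 1, O(¬grant_access → calibrate_sensor), contraposes to O(¬calibrate_sensor → grant_access); with O(¬calibrate_sensor) we get O(grant_access).
With premise 8, O(grant_access → ¬redact_record), the K-axiom yields O(¬redact_record).
The contrapositive of premise 4 (O(issue_refund → redact_record)) is O(¬redact_record → ¬issue_refund), and O(¬redact_record) is already established, so O(¬issue_refund).
The contrapositive of premise 2 (O(notify_kin → issue_refund)) is O(¬issue_refund → ¬notify_kin), and O(¬issue_refund) is already established, so O(¬notify_kin).
Premises 3, 5, 7, 9, 10 do not contribute to this derivation.
Hence ¬notify_kin is obligatory.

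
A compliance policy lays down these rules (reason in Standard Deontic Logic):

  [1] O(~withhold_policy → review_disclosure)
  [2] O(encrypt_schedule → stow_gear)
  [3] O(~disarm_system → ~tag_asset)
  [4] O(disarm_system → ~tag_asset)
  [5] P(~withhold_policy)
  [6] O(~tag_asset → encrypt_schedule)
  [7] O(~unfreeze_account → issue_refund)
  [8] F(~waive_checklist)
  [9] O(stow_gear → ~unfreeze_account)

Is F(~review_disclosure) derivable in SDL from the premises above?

No

Premise 1 is O(~withhold_policy → review_disclosure), but O(~withhold_policy) is not derivable from the premises (the permission P(~withhold_policy) asserts only ~O(withhold_policy), not O(~withhold_policy)), so it does not yield O(review_disclosure).
No other premise forces O(review_disclosure). An ideal world satisfying every premise can still have ~review_disclosure true, so F(~review_disclosure) is not derivable.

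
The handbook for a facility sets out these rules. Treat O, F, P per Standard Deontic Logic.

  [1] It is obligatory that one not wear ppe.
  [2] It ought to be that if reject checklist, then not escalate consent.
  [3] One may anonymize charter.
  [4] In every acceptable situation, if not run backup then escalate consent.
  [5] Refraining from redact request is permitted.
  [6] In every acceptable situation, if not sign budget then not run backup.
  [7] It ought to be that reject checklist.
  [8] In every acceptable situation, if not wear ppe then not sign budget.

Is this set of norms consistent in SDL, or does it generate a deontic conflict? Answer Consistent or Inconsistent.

From premise 7 we have O(reject_checklist).
Applying K to premise 2 (O(reject_checklist → ¬escalate_consent)) and O(reject_checklist) yields O(¬escalate_consent).
Premise 4, O(¬run_backup → escalate_consent), contraposes to O(¬escalate_consent → run_backup); with O(¬escalate_consent) we get O(run_backup).
Premise 6 is O(¬sign_budget → ¬run_backup); contrapositively O(run_backup → sign_budget). Since O(run_backup) holds, K gives O(sign_budget).
Premise 8 is O(¬wear_ppe → ¬sign_budget); contrapositively O(sign_budget → wear_ppe). Since O(sign_budget) holds, K gives O(wear_ppe).
However, premise 1 gives O(¬wear_ppe).
We now have both O(wear_ppe) and O(¬wear_ppe) — wear_ppe is simultaneously obligatory and forbidden, violating the D-axiom.

Inconsistent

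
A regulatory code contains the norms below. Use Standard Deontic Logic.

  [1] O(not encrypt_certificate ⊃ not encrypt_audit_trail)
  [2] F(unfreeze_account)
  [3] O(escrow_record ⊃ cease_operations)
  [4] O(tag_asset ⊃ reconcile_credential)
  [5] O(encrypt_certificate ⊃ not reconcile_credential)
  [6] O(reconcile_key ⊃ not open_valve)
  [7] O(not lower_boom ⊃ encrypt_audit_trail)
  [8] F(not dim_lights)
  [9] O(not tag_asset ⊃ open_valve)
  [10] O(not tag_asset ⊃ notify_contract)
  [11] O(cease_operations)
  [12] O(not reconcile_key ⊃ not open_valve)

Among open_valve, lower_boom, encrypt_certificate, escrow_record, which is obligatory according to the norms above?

Premises 6 and 12 cover both cases: O(reconcile_key ⊃ not open_valve) and O(not reconcile_key ⊃ not open_valve). Since reconcile_key ∨ not reconcile_key is a tautology, O(not open_valve) follows.
Premise 9, O(not tag_asset ⊃ open_valve), contraposes to O(not open_valve ⊃ tag_asset); with O(not open_valve) we get O(tag_asset).
With premise 4, O(tag_asset ⊃ reconcile_credential), the K-axiom yields O(reconcile_credential).
Premise 5, O(encrypt_certificate ⊃ not reconcile_credential), contraposes to O(reconcile_credential ⊃ not encrypt_certificate); with O(reconcile_credential) we get O(not encrypt_certificate).
With premise 1, O(not encrypt_certificate ⊃ not encrypt_audit_trail), the K-axiom yields O(not encrypt_audit_trail).
Premise 7 is O(not lower_boom ⊃ encrypt_audit_trail); contrapositively O(not encrypt_audit_trail ⊃ lower_boom). Since O(not encrypt_audit_trail) holds, K gives O(lower_boom).
So O(lower_boom) holds — lower_boom is obligatory. None of the other listed options is made obligatory by any chain of premises.

lower_boom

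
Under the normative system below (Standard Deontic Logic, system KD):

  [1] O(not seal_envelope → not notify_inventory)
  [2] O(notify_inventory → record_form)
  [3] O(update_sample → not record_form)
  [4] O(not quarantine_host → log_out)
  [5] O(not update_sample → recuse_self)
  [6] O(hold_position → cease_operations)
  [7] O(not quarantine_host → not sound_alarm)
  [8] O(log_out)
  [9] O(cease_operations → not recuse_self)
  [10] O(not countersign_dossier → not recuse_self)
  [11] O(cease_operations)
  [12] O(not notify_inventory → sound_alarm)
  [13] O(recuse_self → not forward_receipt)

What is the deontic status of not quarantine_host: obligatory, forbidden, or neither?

Forbidden

Premise 11 states O(cease_operations) outright.
Applying K to premise 9 (O(cease_operations → not recuse_self)) and O(cease_operations) yields O(not recuse_self).
Premise 5, O(not update_sample → recuse_self), contraposes to O(not recuse_self → update_sample); with O(not recuse_self) we get O(update_sample).
From O(update_sample) and premise 3, O(update_sample → not record_form), we obtain O(not record_form).
Premise 2, O(notify_inventory → record_form), contraposes to O(not record_form → not notify_inventory); with O(not record_form) we get O(not notify_inventory).
Premise 12 is O(not notify_inventory → sound_alarm); since O(not notify_inventory), deontic closure gives O(sound_alarm).
Premise 7 is O(not quarantine_host → not sound_alarm); contrapositively O(sound_alarm → quarantine_host). Since O(sound_alarm) holds, K gives O(quarantine_host).
Premises 1, 4, 6, 8, 10, 13 do not contribute to this derivation.
Thus O(quarantine_host), which is F(not quarantine_host): not quarantine_host is forbidden.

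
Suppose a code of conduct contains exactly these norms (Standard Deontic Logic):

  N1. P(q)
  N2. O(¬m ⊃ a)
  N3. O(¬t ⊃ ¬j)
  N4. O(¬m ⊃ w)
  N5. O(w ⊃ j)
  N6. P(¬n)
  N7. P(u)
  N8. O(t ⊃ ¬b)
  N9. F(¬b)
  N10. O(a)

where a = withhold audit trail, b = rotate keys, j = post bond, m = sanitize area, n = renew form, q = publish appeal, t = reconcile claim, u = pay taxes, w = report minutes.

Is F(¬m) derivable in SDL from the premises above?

F(¬b) at premise 9 means O(b).
Premise 8 is O(t ⊃ ¬b); contrapositively O(b ⊃ ¬t). Since O(b) holds, K gives O(¬t).
From O(¬t) and premise 3, O(¬t ⊃ ¬j), we obtain O(¬j).
The contrapositive of premise 5 (O(w ⊃ j)) is O(¬j ⊃ ¬w), and O(¬j) is already established, so O(¬w).
Premise 4 is O(¬m ⊃ w); contrapositively O(¬w ⊃ m). Since O(¬w) holds, K gives O(m).
Premises 1, 2, 6, 7, 10 do not contribute to this derivation.
So O(m) holds, i.e. F(¬m). The claim follows.

Yes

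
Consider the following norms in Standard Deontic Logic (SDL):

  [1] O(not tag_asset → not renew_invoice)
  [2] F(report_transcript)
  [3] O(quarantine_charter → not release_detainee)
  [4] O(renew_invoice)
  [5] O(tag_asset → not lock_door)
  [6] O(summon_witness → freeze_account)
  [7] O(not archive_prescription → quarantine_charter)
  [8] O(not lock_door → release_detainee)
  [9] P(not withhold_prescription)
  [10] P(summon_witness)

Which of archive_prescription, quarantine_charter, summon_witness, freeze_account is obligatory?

archive_prescription

Premise 4 gives O(renew_invoice).
Premise 1, O(not tag_asset → not renew_invoice), contraposes to O(renew_invoice → tag_asset); with O(renew_invoice) we get O(tag_asset).
Applying K to premise 5 (O(tag_asset → not lock_door)) and O(tag_asset) yields O(not lock_door).
Premise 8 is O(not lock_door → release_detainee); since O(not lock_door), deontic closure gives O(release_detainee).
The contrapositive of premise 3 (O(quarantine_charter → not release_detainee)) is O(release_detainee → not quarantine_charter), and O(release_detainee) is already established, so O(not quarantine_charter).
Premise 7, O(not archive_prescription → quarantine_charter), contraposes to O(not quarantine_charter → archive_prescription); with O(not quarantine_charter) we get O(archive_prescription).
So O(archive_prescription) holds — archive_prescription is obligatory. None of the other listed options is made obligatory by any chain of premises.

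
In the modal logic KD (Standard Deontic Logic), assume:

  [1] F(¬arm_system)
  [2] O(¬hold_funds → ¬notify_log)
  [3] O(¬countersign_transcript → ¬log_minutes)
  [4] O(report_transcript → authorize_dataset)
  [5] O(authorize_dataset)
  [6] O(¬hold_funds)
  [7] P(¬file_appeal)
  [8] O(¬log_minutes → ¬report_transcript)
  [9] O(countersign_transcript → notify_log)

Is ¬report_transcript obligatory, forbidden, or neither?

Obligatory

Premise 6 states O(¬hold_funds) outright.
With premise 2, O(¬hold_funds → ¬notify_log), the K-axiom yields O(¬notify_log).
Premise 9 is O(countersign_transcript → notify_log); contrapositively O(¬notify_log → ¬countersign_transcript). Since O(¬notify_log) holds, K gives O(¬countersign_transcript).
Applying K to premise 3 (O(¬countersign_transcript → ¬log_minutes)) and O(¬countersign_transcript) yields O(¬log_minutes).
From O(¬log_minutes) and premise 8, O(¬log_minutes → ¬report_transcript), we obtain O(¬report_transcript).
Premises 1, 4, 5, 7 do not contribute to this derivation.
Hence ¬report_transcript is obligatory.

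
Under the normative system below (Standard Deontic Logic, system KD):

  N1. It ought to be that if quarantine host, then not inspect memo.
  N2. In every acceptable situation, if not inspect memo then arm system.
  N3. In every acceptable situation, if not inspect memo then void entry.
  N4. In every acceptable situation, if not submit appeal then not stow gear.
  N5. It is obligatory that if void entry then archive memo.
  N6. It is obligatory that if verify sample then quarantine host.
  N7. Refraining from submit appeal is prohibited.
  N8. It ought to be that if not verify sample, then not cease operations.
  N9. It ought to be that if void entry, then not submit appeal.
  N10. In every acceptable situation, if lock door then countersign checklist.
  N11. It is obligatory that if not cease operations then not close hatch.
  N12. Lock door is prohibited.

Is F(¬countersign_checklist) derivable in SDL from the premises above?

Premise 10 is O(lock_door → countersign_checklist), but O(lock_door) is not derivable from the premises, so it does not yield O(countersign_checklist).
No other premise forces O(countersign_checklist). An ideal world satisfying every premise can still have ¬countersign_checklist true, so F(¬countersign_checklist) is not derivable.

No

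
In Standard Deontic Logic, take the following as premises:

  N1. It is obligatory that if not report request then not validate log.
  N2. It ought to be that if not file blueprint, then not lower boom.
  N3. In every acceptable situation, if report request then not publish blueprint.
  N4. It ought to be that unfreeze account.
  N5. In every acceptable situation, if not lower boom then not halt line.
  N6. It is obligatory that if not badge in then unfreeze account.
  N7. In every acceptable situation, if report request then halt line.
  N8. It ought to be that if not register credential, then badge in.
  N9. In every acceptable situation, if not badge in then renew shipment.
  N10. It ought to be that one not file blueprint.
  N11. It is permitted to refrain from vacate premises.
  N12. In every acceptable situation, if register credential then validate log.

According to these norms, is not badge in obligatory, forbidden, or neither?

Forbidden

Premise 10 gives O(¬file_blueprint).
Premise 2 is O(¬file_blueprint → ¬lower_boom); since O(¬file_blueprint), deontic closure gives O(¬lower_boom).
Premise 5 is O(¬lower_boom → ¬halt_line); since O(¬lower_boom), deontic closure gives O(¬halt_line).
The contrapositive of premise 7 (O(report_request → halt_line)) is O(¬halt_line → ¬report_request), and O(¬halt_line) is already established, so O(¬report_request).
Premise 1 is O(¬report_request → ¬validate_log); since O(¬report_request), deontic closure gives O(¬validate_log).
Premise 12, O(register_credential → validate_log), contraposes to O(¬validate_log → ¬register_credential); with O(¬validate_log) we get O(¬register_credential).
Premise 8 is O(¬register_credential → badge_in); since O(¬register_credential), deontic closure gives O(badge_in).
Premises 3, 4, 6, 9, 11 do not contribute to this derivation.
Thus O(badge_in), which is F(¬badge_in): ¬badge_in is forbidden.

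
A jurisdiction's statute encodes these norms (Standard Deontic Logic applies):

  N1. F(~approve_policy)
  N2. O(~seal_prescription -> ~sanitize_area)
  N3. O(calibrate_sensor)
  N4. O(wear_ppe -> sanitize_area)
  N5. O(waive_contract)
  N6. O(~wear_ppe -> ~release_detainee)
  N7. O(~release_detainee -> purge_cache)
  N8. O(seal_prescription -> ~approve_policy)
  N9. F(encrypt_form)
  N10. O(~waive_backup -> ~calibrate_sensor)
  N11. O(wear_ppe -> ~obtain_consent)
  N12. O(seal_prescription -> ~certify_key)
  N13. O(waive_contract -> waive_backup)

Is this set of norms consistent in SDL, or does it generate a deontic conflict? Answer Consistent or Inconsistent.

Consistent

Premise 10 is O(~waive_backup -> ~calibrate_sensor), but O(~waive_backup) is not derivable from the premises, so it does not yield O(~calibrate_sensor).
So O(~calibrate_sensor) is not derivable, and the apparent clash with O(calibrate_sensor) does not arise.
A world satisfying every obligation exists (e.g. approve_policy=true, calibrate_sensor=true, certify_key=false, encrypt_form=false, obtain_consent=false, purge_cache=true, release_detainee=false, sanitize_area=false, seal_prescription=false, waive_backup=true, waive_contract=true, wear_ppe=false); no atom is both obligatory and forbidden, so the set is consistent.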